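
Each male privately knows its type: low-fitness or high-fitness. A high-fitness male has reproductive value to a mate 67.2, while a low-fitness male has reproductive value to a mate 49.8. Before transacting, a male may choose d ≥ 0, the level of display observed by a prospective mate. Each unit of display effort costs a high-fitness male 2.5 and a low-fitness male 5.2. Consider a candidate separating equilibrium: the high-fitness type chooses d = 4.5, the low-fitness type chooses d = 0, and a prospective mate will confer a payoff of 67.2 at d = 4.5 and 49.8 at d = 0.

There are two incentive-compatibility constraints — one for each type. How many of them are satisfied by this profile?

2

High-fitness type: signal → 67.2 − 2.5 × 4.5 = 55.95; deviate to 0 → 49.8. IC holds (55.95 ≥ 49.8).
Low-fitness type: stay at 0 → 49.8; mimic → 67.2 − 5.2 × 4.5 = 43.8. IC holds (49.8 ≥ 43.8).
2 of 2 constraints hold, so this is a separating equilibrium.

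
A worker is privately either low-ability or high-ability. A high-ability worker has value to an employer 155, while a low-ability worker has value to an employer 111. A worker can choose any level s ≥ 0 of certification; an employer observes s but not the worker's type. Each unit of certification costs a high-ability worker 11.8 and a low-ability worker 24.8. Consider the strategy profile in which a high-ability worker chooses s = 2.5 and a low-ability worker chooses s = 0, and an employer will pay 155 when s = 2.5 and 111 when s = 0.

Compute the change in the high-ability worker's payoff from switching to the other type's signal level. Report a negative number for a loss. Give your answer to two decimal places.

Playing s = 2.5 the high-ability worker receives 155 − 11.8 × 2.5 = 125.5.
Deviating to s = 0 yields 111 instead.
Gain from deviating: 111 − 125.5 = -14.50.
The gain is negative, so the high-ability type's incentive-compatibility constraint is satisfied.

-14.50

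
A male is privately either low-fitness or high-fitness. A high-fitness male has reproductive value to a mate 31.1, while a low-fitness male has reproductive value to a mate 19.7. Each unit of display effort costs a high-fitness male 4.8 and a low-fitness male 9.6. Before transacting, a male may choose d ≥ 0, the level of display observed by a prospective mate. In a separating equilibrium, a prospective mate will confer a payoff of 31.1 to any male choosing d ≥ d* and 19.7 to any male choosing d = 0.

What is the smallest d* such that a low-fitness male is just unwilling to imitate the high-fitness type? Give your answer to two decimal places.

A low-fitness male choosing d = 0 receives 19.7.
Imitating at d* instead would pay 31.1 at cost 9.6·d*, netting 31.1 − 9.6·d*.
Indifference: 19.7 = 31.1 − 9.6·d*, so d* = (31.1 − 19.7) / 9.6 ≈ 1.19.
This is the low-fitness type's binding incentive-compatibility constraint; any d ≥ 1.19 sustains separation on that side.

1.19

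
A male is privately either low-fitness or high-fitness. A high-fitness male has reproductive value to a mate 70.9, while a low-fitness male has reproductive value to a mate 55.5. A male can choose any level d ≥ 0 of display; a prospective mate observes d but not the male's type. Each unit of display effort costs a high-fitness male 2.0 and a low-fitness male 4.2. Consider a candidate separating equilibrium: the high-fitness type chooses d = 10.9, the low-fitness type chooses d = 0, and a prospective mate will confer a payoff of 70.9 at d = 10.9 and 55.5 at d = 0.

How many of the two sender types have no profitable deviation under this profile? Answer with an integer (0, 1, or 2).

Low-fitness type: stay at 0 → 55.5; mimic → 70.9 − 4.2 × 10.9 = 25.12. IC holds (55.5 ≥ 25.12).
High-fitness type: signal → 70.9 − 2.0 × 10.9 = 49.1; deviate to 0 → 55.5. IC fails (49.1 < 55.5).
1 of 2 constraints hold, so this profile is not an equilibrium.

1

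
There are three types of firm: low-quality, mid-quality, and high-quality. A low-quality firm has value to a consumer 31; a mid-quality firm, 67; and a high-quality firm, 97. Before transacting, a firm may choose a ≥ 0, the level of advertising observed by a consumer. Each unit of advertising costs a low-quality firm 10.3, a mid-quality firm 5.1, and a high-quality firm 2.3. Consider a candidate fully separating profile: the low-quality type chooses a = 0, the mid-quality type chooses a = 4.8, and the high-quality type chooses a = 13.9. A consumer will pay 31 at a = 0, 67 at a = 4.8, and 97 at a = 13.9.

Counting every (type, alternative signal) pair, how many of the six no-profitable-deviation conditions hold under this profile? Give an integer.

6

Mid-quality (own payoff 67 − 5.1×4.8 = 42.52): to a=0 gives 31 → no gain ✓; to a=13.9 gives 97 − 5.1×13.9 = 26.11 → no gain ✓.
High-quality (own payoff 97 − 2.3×13.9 = 65.03): to a=0 gives 31 → no gain ✓; to a=4.8 gives 67 − 2.3×4.8 = 55.96 → no gain ✓.
Low-quality (own payoff 31): to a=4.8 gives 67 − 10.3×4.8 = 17.56 → no gain ✓; to a=13.9 gives 97 − 10.3×13.9 = -46.17 → no gain ✓.
6 of the 6 constraints hold; this profile is a separating equilibrium.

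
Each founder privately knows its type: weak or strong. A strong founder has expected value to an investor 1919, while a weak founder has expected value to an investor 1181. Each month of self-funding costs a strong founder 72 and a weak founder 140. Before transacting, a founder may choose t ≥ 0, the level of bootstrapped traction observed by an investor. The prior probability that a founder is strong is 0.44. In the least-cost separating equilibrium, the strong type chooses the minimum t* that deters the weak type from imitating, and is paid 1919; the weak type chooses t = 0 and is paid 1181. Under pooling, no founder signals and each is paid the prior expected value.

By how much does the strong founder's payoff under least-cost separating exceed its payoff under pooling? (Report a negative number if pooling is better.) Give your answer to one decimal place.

Least-cost separating signal: t* solves 1181 = 1919 − 140·t*, so t* = (1919 − 1181)/140 ≈ 5.2714.
Strong type's separating payoff: 1919 − 72 × t* = 1919 − 72 × (1919 − 1181)/140 = 1919 − 53136/140 ≈ 1539.457.
Pooling payoff: 0.44 × 1919 + 0.56 × 1181 = 1505.72.
Difference: 1539.457 − 1505.72 = 33.737, i.e. 33.7 to one decimal place.
The strong type prefers to separate.

33.7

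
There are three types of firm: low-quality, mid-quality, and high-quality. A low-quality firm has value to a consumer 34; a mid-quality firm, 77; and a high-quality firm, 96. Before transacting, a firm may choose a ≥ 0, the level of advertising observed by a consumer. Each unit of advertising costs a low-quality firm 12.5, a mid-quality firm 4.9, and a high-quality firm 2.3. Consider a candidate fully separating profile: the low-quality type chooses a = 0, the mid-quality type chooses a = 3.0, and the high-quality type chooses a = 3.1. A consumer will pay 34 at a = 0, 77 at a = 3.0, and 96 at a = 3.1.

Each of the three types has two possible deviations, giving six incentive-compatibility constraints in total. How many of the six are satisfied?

Mid-quality (own payoff 77 − 4.9×3.0 = 62.3): to a=0 gives 34 → no gain ✓; to a=3.1 gives 96 − 4.9×3.1 = 80.81 → profitable ✗.
High-quality (own payoff 96 − 2.3×3.1 = 88.87): to a=0 gives 34 → no gain ✓; to a=3.0 gives 77 − 2.3×3.0 = 70.1 → no gain ✓.
Low-quality (own payoff 34): to a=3.0 gives 77 − 12.5×3.0 = 39.5 → profitable ✗; to a=3.1 gives 96 − 12.5×3.1 = 57.25 → profitable ✗.
3 of the 6 constraints hold; not an equilibrium.

3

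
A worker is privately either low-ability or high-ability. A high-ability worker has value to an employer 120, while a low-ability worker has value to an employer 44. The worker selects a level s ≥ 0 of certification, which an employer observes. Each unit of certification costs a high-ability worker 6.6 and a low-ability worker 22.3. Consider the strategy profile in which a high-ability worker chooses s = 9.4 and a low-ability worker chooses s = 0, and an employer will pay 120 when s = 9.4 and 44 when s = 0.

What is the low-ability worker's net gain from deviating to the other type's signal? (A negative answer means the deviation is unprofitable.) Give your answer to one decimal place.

-133.6

Playing s = 0 the low-ability worker receives 44.
Deviating to s = 9.4 brings payment 120 at cost 22.3 × 9.4 = 209.62, netting -89.62.
Gain from deviating: -89.62 − 44 = -133.62, i.e. -133.6 to one decimal place.
The gain is negative, so the low-ability type's incentive-compatibility constraint is satisfied.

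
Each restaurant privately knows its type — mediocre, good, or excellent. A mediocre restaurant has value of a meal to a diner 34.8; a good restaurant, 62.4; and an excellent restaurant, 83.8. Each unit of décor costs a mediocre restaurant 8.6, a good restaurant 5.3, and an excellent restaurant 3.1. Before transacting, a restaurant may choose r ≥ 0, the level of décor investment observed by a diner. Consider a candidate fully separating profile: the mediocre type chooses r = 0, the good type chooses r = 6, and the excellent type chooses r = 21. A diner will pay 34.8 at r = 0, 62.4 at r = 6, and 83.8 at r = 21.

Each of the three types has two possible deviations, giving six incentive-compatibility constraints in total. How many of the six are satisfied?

3

Good (own payoff 62.4 − 5.3×6 = 30.6): to r=0 gives 34.8 → profitable ✗; to r=21 gives 83.8 − 5.3×21 = -27.5 → no gain ✓.
Excellent (own payoff 83.8 − 3.1×21 = 18.7): to r=0 gives 34.8 → profitable ✗; to r=6 gives 62.4 − 3.1×6 = 43.8 → profitable ✗.
Mediocre (own payoff 34.8): to r=6 gives 62.4 − 8.6×6 = 10.8 → no gain ✓; to r=21 gives 83.8 − 8.6×21 = -96.8 → no gain ✓.
3 of the 6 constraints hold; not an equilibrium.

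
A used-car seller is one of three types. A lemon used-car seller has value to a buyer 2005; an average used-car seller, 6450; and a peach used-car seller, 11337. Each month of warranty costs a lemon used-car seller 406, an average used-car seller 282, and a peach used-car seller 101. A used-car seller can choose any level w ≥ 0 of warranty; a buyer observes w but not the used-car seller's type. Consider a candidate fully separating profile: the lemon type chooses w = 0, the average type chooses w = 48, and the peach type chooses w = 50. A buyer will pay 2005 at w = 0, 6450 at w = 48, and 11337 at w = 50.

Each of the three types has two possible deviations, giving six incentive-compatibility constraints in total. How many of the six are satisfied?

Lemon (own payoff 2005): to w=48 gives 6450 − 406×48 = -13038 → no gain ✓; to w=50 gives 11337 − 406×50 = -8963 → no gain ✓.
Peach (own payoff 11337 − 101×50 = 6287): to w=0 gives 2005 → no gain ✓; to w=48 gives 6450 − 101×48 = 1602 → no gain ✓.
Average (own payoff 6450 − 282×48 = -7086): to w=0 gives 2005 → profitable ✗; to w=50 gives 11337 − 282×50 = -2763 → profitable ✗.
4 of the 6 constraints hold; not an equilibrium.

4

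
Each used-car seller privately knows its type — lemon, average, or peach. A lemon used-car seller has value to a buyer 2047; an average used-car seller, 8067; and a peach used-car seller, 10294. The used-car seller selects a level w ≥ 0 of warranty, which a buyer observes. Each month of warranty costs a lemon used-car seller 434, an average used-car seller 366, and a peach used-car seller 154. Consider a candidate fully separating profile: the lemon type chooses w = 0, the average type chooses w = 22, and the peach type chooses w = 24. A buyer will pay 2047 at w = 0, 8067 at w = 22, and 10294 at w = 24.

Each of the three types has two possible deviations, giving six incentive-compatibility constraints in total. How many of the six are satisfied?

4

Average (own payoff 8067 − 366×22 = 15): to w=0 gives 2047 → profitable ✗; to w=24 gives 10294 − 366×24 = 1510 → profitable ✗.
Peach (own payoff 10294 − 154×24 = 6598): to w=0 gives 2047 → no gain ✓; to w=22 gives 8067 − 154×22 = 4679 → no gain ✓.
Lemon (own payoff 2047): to w=22 gives 8067 − 434×22 = -1481 → no gain ✓; to w=24 gives 10294 − 434×24 = -122 → no gain ✓.
4 of the 6 constraints hold; not an equilibrium.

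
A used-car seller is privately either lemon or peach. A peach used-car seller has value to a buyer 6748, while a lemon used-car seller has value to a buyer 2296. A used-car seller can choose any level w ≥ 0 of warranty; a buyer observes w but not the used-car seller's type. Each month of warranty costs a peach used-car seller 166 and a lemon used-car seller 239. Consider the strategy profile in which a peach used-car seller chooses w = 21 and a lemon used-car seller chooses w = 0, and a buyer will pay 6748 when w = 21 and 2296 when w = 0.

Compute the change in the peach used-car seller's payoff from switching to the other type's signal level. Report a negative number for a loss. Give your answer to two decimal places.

-966.00

Playing w = 21 the peach used-car seller receives 6748 − 166 × 21 = 3262.
Deviating to w = 0 yields 2296 instead.
Gain from deviating: 2296 − 3262 = -966.00.
The gain is negative, so the peach type's incentive-compatibility constraint is satisfied.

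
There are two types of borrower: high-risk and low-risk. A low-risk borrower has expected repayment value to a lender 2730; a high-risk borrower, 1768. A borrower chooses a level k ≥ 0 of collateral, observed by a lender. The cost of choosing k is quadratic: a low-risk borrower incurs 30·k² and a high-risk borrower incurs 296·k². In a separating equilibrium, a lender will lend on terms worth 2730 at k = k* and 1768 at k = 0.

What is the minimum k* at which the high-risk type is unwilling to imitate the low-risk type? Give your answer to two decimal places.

The high-risk type at k = 0 receives 1768; imitating at k* yields 2730 − 296·k*².
Indifference: 1768 = 2730 − 296·k*², so k*² = (2730 − 1768) / 296 = 3.25.
k* = √3.25 ≈ 1.80.

1.80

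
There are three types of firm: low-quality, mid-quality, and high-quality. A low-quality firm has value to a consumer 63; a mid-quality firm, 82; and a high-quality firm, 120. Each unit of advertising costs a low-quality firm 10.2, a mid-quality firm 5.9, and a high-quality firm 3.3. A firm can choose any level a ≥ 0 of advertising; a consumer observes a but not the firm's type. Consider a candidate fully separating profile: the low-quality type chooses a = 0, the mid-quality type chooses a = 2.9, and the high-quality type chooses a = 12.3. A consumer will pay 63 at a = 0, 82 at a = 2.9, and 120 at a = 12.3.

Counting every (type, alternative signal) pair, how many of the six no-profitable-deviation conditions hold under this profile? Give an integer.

6

High-quality (own payoff 120 − 3.3×12.3 = 79.41): to a=0 gives 63 → no gain ✓; to a=2.9 gives 82 − 3.3×2.9 = 72.43 → no gain ✓.
Mid-quality (own payoff 82 − 5.9×2.9 = 64.89): to a=0 gives 63 → no gain ✓; to a=12.3 gives 120 − 5.9×12.3 = 47.43 → no gain ✓.
Low-quality (own payoff 63): to a=2.9 gives 82 − 10.2×2.9 = 52.42 → no gain ✓; to a=12.3 gives 120 − 10.2×12.3 = -5.46 → no gain ✓.
6 of the 6 constraints hold; this profile is a separating equilibrium.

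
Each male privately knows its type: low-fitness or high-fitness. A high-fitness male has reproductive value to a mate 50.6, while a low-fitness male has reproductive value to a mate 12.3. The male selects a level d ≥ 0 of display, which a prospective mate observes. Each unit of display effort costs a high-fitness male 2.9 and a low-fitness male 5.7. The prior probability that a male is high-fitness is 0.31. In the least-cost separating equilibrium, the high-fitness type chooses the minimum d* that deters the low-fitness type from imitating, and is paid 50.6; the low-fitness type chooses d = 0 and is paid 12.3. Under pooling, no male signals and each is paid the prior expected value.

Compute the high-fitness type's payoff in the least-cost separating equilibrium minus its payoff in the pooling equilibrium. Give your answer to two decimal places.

6.94

Least-cost separating signal: d* solves 12.3 = 50.6 − 5.7·d*, so d* = (50.6 − 12.3)/5.7 ≈ 6.7193.
High-fitness type's separating payoff: 50.6 − 2.9 × d* = 50.6 − 2.9 × (50.6 − 12.3)/5.7 = 50.6 − 111.07/5.7 ≈ 31.1140.
Pooling payoff: 0.31 × 50.6 + 0.69 × 12.3 = 24.173.
Difference: 31.1140 − 24.173 = 6.941, i.e. 6.94 to two decimal places.
The high-fitness type prefers to separate.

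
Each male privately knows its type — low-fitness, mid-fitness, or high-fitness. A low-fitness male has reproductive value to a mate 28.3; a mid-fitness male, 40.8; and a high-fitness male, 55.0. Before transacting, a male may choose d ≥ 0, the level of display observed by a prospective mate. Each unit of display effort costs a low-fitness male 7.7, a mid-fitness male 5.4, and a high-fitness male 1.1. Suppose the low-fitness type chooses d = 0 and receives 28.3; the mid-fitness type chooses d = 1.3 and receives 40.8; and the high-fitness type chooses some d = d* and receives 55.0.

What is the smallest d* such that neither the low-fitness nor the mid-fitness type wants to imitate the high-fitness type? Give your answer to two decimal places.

Low-fitness type (on-path payoff 28.3) won't mimic when 28.3 ≥ 55.0 − 7.7·d*, i.e. d* ≥ 3.47.
Mid-fitness type (on-path payoff 40.8 − 5.4×1.3 = 33.78) won't mimic when 33.78 ≥ 55.0 − 5.4·d*, i.e. d* ≥ 3.93.
Both must hold, so d* = max(3.47, 3.93) = 3.93. The mid-fitness type's constraint binds.

3.93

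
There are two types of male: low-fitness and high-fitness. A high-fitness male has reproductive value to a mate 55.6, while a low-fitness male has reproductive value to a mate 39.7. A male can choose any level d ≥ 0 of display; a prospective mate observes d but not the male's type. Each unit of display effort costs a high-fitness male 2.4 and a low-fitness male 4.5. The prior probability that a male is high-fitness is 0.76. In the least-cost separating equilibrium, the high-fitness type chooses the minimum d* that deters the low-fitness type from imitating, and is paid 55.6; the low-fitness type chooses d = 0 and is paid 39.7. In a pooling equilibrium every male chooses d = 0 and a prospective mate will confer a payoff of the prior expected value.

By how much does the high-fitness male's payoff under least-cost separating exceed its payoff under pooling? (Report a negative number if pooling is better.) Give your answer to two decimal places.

Least-cost separating signal: d* solves 39.7 = 55.6 − 4.5·d*, so d* = (55.6 − 39.7)/4.5 ≈ 3.5333.
High-fitness type's separating payoff: 55.6 − 2.4 × d* = 55.6 − 2.4 × (55.6 − 39.7)/4.5 = 55.6 − 38.16/4.5 = 47.12.
Pooling payoff: 0.76 × 55.6 + 0.24 × 39.7 = 51.784.
Difference: 47.12 − 51.784 = -4.664, i.e. -4.66 to two decimal places.
The high-fitness type would prefer the pooling outcome.

-4.66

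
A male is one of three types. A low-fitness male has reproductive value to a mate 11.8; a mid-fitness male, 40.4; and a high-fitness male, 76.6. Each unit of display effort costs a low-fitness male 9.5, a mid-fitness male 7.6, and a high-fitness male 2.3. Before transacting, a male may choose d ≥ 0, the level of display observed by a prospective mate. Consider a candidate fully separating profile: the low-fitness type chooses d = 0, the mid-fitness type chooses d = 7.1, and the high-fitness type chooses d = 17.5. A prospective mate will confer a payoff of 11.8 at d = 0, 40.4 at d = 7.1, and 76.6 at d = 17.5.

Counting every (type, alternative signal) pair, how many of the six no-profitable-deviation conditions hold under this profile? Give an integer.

High-fitness (own payoff 76.6 − 2.3×17.5 = 36.35): to d=0 gives 11.8 → no gain ✓; to d=7.1 gives 40.4 − 2.3×7.1 = 24.07 → no gain ✓.
Mid-fitness (own payoff 40.4 − 7.6×7.1 = -13.56): to d=0 gives 11.8 → profitable ✗; to d=17.5 gives 76.6 − 7.6×17.5 = -56.4 → no gain ✓.
Low-fitness (own payoff 11.8): to d=7.1 gives 40.4 − 9.5×7.1 = -27.05 → no gain ✓; to d=17.5 gives 76.6 − 9.5×17.5 = -89.65 → no gain ✓.
5 of the 6 constraints hold; not an equilibrium.

5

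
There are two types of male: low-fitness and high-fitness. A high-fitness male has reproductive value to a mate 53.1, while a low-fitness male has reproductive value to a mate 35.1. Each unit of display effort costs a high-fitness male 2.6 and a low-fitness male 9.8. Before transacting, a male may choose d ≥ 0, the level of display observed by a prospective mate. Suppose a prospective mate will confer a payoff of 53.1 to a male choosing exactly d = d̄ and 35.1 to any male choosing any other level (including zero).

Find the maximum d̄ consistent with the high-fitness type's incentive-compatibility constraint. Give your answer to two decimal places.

Choosing d̄ yields the high-fitness type 53.1 − 2.6·d̄; choosing zero yields 35.1.
The high-fitness type is indifferent at 53.1 − 2.6·d̄ = 35.1, i.e. d̄ = (53.1 − 35.1) / 2.6 ≈ 6.92.
For any d̄ above 6.92 the high-fitness type would rather pool at zero, so separation collapses.

6.92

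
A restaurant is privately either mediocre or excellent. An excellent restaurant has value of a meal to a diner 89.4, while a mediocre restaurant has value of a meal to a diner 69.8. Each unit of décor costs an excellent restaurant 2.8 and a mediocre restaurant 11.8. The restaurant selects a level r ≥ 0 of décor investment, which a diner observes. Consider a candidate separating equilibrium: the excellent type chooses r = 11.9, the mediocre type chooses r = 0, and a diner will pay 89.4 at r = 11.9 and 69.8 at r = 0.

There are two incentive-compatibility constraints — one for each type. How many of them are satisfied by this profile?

1

Mediocre type: stay at 0 → 69.8; mimic → 89.4 − 11.8 × 11.9 = -51.02. IC holds (69.8 ≥ -51.02).
Excellent type: signal → 89.4 − 2.8 × 11.9 = 56.08; deviate to 0 → 69.8. IC fails (56.08 < 69.8).
1 of 2 constraints hold, so this profile is not an equilibrium.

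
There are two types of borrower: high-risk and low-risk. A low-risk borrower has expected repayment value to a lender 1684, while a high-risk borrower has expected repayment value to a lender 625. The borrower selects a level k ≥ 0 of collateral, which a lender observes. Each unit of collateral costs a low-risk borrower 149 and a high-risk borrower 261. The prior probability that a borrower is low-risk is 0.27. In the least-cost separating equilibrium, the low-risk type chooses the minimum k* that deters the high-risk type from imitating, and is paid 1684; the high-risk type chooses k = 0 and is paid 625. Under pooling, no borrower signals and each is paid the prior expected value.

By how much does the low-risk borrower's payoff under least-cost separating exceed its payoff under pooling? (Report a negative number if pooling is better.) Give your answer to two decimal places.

168.51

Least-cost separating signal: k* solves 625 = 1684 − 261·k*, so k* = (1684 − 625)/261 ≈ 4.0575.
Low-risk type's separating payoff: 1684 − 149 × k* = 1684 − 149 × (1684 − 625)/261 = 1684 − 157791/261 ≈ 1079.4368.
Pooling payoff: 0.27 × 1684 + 0.73 × 625 = 910.93.
Difference: 1079.4368 − 910.93 = 168.5068, i.e. 168.51 to two decimal places.
The low-risk type prefers to separate.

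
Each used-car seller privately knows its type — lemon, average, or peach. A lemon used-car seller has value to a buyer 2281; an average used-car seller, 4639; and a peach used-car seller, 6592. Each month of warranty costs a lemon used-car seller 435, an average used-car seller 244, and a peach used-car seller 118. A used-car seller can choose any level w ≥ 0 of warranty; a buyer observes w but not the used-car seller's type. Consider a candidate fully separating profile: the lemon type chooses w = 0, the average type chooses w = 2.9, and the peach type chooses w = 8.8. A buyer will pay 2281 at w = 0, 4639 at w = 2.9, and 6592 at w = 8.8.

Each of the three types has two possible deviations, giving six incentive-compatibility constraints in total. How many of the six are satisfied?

Peach (own payoff 6592 − 118×8.8 = 5553.6): to w=0 gives 2281 → no gain ✓; to w=2.9 gives 4639 − 118×2.9 = 4296.8 → no gain ✓.
Lemon (own payoff 2281): to w=2.9 gives 4639 − 435×2.9 = 3377.5 → profitable ✗; to w=8.8 gives 6592 − 435×8.8 = 2764 → profitable ✗.
Average (own payoff 4639 − 244×2.9 = 3931.4): to w=0 gives 2281 → no gain ✓; to w=8.8 gives 6592 − 244×8.8 = 4444.8 → profitable ✗.
3 of the 6 constraints hold; not an equilibrium.

3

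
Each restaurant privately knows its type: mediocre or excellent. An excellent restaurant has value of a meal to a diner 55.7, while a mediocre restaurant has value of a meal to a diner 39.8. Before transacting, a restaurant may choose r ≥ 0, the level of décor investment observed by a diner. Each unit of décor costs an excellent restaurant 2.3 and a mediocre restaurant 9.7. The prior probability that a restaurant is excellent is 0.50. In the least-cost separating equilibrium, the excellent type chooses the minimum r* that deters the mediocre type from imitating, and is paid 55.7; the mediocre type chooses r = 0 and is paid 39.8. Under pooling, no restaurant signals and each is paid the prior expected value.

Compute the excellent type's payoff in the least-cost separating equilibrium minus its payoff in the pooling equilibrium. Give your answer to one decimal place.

Least-cost separating signal: r* solves 39.8 = 55.7 − 9.7·r*, so r* = (55.7 − 39.8)/9.7 ≈ 1.6392.
Excellent type's separating payoff: 55.7 − 2.3 × r* = 55.7 − 2.3 × (55.7 − 39.8)/9.7 = 55.7 − 36.57/9.7 ≈ 51.930.
Pooling payoff: 0.50 × 55.7 + 0.50 × 39.8 = 47.75.
Difference: 51.930 − 47.75 = 4.18, i.e. 4.2 to one decimal place.
The excellent type prefers to separate.

4.2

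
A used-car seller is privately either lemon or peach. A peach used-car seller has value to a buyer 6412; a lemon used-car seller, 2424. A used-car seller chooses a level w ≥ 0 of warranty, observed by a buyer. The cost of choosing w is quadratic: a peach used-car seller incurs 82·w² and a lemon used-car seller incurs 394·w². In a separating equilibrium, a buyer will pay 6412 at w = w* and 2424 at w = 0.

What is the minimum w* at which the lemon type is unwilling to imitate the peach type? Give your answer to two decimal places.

The lemon type at w = 0 receives 2424; imitating at w* yields 6412 − 394·w*².
Indifference: 2424 = 6412 − 394·w*², so w*² = (6412 − 2424) / 394 ≈ 10.1218.
w* = √10.1218 ≈ 3.18.

3.18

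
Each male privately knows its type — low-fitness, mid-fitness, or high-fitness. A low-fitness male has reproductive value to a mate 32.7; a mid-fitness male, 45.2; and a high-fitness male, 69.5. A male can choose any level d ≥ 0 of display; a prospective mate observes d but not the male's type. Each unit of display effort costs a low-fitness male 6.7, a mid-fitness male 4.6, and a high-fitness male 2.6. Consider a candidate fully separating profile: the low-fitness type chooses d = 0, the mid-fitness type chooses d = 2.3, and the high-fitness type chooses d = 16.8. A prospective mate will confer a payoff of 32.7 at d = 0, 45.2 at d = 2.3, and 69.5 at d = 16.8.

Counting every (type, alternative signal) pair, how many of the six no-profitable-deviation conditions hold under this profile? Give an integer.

4

Mid-fitness (own payoff 45.2 − 4.6×2.3 = 34.62): to d=0 gives 32.7 → no gain ✓; to d=16.8 gives 69.5 − 4.6×16.8 = -7.78 → no gain ✓.
High-fitness (own payoff 69.5 − 2.6×16.8 = 25.82): to d=0 gives 32.7 → profitable ✗; to d=2.3 gives 45.2 − 2.6×2.3 = 39.22 → profitable ✗.
Low-fitness (own payoff 32.7): to d=2.3 gives 45.2 − 6.7×2.3 = 29.79 → no gain ✓; to d=16.8 gives 69.5 − 6.7×16.8 = -43.06 → no gain ✓.
4 of the 6 constraints hold; not an equilibrium.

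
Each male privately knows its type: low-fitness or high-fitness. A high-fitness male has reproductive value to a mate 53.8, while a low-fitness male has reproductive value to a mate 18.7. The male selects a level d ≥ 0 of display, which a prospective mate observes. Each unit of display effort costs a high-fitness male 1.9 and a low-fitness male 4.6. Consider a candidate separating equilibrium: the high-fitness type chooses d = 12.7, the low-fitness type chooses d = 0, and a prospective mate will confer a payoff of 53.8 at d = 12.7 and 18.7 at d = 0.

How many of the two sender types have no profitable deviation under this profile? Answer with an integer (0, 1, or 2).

Low-fitness type: stay at 0 → 18.7; mimic → 53.8 − 4.6 × 12.7 = -4.62. IC holds (18.7 ≥ -4.62).
High-fitness type: signal → 53.8 − 1.9 × 12.7 = 29.67; deviate to 0 → 18.7. IC holds (29.67 ≥ 18.7).
2 of 2 constraints hold, so this is a separating equilibrium.

2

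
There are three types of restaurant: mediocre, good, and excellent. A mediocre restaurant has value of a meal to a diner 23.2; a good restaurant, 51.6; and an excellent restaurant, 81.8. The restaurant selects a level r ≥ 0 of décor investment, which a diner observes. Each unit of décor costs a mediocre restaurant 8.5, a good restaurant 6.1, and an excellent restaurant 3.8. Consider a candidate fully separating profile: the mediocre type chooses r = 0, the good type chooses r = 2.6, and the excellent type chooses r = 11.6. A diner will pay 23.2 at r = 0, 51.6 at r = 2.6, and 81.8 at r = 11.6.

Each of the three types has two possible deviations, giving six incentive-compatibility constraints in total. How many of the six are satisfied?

Mediocre (own payoff 23.2): to r=2.6 gives 51.6 − 8.5×2.6 = 29.5 → profitable ✗; to r=11.6 gives 81.8 − 8.5×11.6 = -16.8 → no gain ✓.
Excellent (own payoff 81.8 − 3.8×11.6 = 37.72): to r=0 gives 23.2 → no gain ✓; to r=2.6 gives 51.6 − 3.8×2.6 = 41.72 → profitable ✗.
Good (own payoff 51.6 − 6.1×2.6 = 35.74): to r=0 gives 23.2 → no gain ✓; to r=11.6 gives 81.8 − 6.1×11.6 = 11.04 → no gain ✓.
4 of the 6 constraints hold; not an equilibrium.

4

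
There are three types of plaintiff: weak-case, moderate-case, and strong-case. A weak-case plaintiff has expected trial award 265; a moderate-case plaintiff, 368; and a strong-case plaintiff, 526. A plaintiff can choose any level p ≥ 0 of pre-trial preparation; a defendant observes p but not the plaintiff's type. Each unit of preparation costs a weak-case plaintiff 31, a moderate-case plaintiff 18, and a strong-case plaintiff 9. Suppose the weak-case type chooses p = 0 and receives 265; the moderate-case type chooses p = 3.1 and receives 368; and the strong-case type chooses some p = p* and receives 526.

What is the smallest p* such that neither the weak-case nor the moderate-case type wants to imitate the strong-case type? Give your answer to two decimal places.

Weak-case type (on-path payoff 265) won't mimic when 265 ≥ 526 − 31·p*, i.e. p* ≥ 8.42.
Moderate-case type (on-path payoff 368 − 18×3.1 = 312.2) won't mimic when 312.2 ≥ 526 − 18·p*, i.e. p* ≥ 11.88.
Both must hold, so p* = max(8.42, 11.88) = 11.88. The moderate-case type's constraint binds.

11.88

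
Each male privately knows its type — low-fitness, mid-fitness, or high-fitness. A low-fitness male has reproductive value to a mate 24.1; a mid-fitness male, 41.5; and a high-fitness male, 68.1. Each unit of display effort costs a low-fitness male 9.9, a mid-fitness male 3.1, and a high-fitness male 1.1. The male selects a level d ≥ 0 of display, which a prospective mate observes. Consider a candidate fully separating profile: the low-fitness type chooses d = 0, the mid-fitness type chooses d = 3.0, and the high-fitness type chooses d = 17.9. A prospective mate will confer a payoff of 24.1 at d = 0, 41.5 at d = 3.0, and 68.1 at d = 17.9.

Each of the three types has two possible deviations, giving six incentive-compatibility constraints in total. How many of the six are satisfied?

6

Low-fitness (own payoff 24.1): to d=3.0 gives 41.5 − 9.9×3.0 = 11.8 → no gain ✓; to d=17.9 gives 68.1 − 9.9×17.9 = -109.11 → no gain ✓.
High-fitness (own payoff 68.1 − 1.1×17.9 = 48.41): to d=0 gives 24.1 → no gain ✓; to d=3.0 gives 41.5 − 1.1×3.0 = 38.2 → no gain ✓.
Mid-fitness (own payoff 41.5 − 3.1×3.0 = 32.2): to d=0 gives 24.1 → no gain ✓; to d=17.9 gives 68.1 − 3.1×17.9 = 12.61 → no gain ✓.
6 of the 6 constraints hold; this profile is a separating equilibrium.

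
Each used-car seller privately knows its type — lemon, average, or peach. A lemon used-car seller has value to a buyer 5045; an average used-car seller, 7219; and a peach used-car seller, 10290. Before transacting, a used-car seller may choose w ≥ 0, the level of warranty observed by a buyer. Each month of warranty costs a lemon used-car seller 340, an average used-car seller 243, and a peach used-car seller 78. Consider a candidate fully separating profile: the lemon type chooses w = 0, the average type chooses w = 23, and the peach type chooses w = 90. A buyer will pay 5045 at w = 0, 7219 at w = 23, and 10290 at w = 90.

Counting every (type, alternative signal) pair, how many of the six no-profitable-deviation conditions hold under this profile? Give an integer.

3

Lemon (own payoff 5045): to w=23 gives 7219 − 340×23 = -601 → no gain ✓; to w=90 gives 10290 − 340×90 = -20310 → no gain ✓.
Average (own payoff 7219 − 243×23 = 1630): to w=0 gives 5045 → profitable ✗; to w=90 gives 10290 − 243×90 = -11580 → no gain ✓.
Peach (own payoff 10290 − 78×90 = 3270): to w=0 gives 5045 → profitable ✗; to w=23 gives 7219 − 78×23 = 5425 → profitable ✗.
3 of the 6 constraints hold; not an equilibrium.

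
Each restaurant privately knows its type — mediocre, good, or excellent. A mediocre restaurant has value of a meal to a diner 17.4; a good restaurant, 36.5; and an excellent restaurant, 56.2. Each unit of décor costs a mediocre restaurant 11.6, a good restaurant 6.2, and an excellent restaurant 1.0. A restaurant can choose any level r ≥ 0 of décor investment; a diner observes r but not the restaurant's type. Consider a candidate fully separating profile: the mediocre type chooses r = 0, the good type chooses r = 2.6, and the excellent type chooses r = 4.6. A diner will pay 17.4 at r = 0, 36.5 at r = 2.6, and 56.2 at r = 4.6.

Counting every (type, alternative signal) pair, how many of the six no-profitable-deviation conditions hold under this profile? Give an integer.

5

Mediocre (own payoff 17.4): to r=2.6 gives 36.5 − 11.6×2.6 = 6.34 → no gain ✓; to r=4.6 gives 56.2 − 11.6×4.6 = 2.84 → no gain ✓.
Excellent (own payoff 56.2 − 1.0×4.6 = 51.6): to r=0 gives 17.4 → no gain ✓; to r=2.6 gives 36.5 − 1.0×2.6 = 33.9 → no gain ✓.
Good (own payoff 36.5 − 6.2×2.6 = 20.38): to r=0 gives 17.4 → no gain ✓; to r=4.6 gives 56.2 − 6.2×4.6 = 27.68 → profitable ✗.
5 of the 6 constraints hold; not an equilibrium.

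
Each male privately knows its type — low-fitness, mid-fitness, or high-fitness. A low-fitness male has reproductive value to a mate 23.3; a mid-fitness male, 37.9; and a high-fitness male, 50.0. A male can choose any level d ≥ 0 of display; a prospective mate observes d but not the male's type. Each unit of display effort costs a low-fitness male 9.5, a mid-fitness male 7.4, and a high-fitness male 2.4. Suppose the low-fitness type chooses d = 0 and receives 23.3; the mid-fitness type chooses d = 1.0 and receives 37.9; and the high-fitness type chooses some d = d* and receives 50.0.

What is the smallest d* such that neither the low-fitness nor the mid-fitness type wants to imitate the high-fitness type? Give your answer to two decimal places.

Mid-fitness type (on-path payoff 37.9 − 7.4×1.0 = 30.5) won't mimic when 30.5 ≥ 50.0 − 7.4·d*, i.e. d* ≥ 2.64.
Low-fitness type (on-path payoff 23.3) won't mimic when 23.3 ≥ 50.0 − 9.5·d*, i.e. d* ≥ 2.81.
Both must hold, so d* = max(2.81, 2.64) = 2.81. The low-fitness type's constraint binds.

2.81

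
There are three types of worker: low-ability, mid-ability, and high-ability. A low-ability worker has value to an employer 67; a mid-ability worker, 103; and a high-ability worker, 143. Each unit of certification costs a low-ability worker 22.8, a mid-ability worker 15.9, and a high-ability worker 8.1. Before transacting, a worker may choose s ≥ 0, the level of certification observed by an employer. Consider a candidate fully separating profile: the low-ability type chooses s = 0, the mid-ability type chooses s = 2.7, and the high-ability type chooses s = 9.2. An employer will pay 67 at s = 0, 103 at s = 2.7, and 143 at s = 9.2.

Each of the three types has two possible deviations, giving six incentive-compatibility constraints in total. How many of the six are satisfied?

4

Mid-ability (own payoff 103 − 15.9×2.7 = 60.07): to s=0 gives 67 → profitable ✗; to s=9.2 gives 143 − 15.9×9.2 = -3.28 → no gain ✓.
High-ability (own payoff 143 − 8.1×9.2 = 68.48): to s=0 gives 67 → no gain ✓; to s=2.7 gives 103 − 8.1×2.7 = 81.13 → profitable ✗.
Low-ability (own payoff 67): to s=2.7 gives 103 − 22.8×2.7 = 41.44 → no gain ✓; to s=9.2 gives 143 − 22.8×9.2 = -66.76 → no gain ✓.
4 of the 6 constraints hold; not an equilibrium.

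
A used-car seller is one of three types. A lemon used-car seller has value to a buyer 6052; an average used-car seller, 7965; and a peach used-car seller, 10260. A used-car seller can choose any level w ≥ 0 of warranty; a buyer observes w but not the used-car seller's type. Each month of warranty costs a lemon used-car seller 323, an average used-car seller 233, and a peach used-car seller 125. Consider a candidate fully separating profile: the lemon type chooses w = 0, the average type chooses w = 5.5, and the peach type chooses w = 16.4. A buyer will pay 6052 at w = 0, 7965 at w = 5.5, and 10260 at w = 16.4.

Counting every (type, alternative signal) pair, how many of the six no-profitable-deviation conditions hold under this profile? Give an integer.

Peach (own payoff 10260 − 125×16.4 = 8210): to w=0 gives 6052 → no gain ✓; to w=5.5 gives 7965 − 125×5.5 = 7277.5 → no gain ✓.
Average (own payoff 7965 − 233×5.5 = 6683.5): to w=0 gives 6052 → no gain ✓; to w=16.4 gives 10260 − 233×16.4 = 6438.8 → no gain ✓.
Lemon (own payoff 6052): to w=5.5 gives 7965 − 323×5.5 = 6188.5 → profitable ✗; to w=16.4 gives 10260 − 323×16.4 = 4962.8 → no gain ✓.
5 of the 6 constraints hold; not an equilibrium.

5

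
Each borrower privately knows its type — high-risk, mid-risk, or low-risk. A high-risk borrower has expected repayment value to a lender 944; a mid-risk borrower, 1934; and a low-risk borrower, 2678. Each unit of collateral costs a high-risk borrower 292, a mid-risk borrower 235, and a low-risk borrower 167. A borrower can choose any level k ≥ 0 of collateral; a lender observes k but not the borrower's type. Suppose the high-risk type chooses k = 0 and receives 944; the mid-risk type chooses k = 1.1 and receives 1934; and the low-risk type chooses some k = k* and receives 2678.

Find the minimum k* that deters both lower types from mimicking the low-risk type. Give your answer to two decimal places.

5.94

High-risk type (on-path payoff 944) won't mimic when 944 ≥ 2678 − 292·k*, i.e. k* ≥ 5.94.
Mid-risk type (on-path payoff 1934 − 235×1.1 = 1675.5) won't mimic when 1675.5 ≥ 2678 − 235·k*, i.e. k* ≥ 4.27.
Both must hold, so k* = max(5.94, 4.27) = 5.94. The high-risk type's constraint binds.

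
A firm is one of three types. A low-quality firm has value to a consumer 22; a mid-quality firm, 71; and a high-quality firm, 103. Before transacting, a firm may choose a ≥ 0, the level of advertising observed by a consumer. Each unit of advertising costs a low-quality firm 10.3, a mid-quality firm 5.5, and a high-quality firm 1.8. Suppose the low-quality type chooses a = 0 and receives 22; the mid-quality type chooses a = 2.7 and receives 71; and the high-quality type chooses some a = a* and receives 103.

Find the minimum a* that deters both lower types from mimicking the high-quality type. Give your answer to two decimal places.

8.52

Mid-quality type (on-path payoff 71 − 5.5×2.7 = 56.15) won't mimic when 56.15 ≥ 103 − 5.5·a*, i.e. a* ≥ 8.52.
Low-quality type (on-path payoff 22) won't mimic when 22 ≥ 103 − 10.3·a*, i.e. a* ≥ 7.86.
Both must hold, so a* = max(7.86, 8.52) = 8.52. The mid-quality type's constraint binds.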